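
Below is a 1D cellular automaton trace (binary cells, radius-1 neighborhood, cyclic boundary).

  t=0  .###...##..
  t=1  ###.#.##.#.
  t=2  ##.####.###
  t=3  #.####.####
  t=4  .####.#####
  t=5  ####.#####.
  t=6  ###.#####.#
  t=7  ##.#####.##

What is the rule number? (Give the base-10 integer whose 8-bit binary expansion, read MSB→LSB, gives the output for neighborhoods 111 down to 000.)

190

  ### -> #   bit 7 = 1  t=0,i=2
  ##. -> .   bit 6 = 0  t=0,i=3
  #.# -> #   bit 5 = 1  t=1,i=3
  #.. -> #   bit 4 = 1  t=0,i=4
  .## -> #   bit 3 = 1  t=0,i=1
  .#. -> #   bit 2 = 1  t=1,i=4
  ..# -> #   bit 1 = 1  t=0,i=0
  ... -> .   bit 0 = 0  t=0,i=5
  bits 10111110 = 190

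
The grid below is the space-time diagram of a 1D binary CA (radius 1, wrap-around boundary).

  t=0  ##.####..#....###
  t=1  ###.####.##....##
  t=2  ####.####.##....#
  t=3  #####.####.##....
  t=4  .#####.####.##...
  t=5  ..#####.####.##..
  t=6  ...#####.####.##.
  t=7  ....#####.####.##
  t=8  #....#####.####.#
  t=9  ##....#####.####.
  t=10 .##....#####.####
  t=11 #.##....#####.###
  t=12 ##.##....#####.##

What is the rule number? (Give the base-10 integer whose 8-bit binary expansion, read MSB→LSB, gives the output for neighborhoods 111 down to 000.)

244

  nb ###: next=#  (t=0,i=0, bit7=1)
  nb ##.: next=#  (t=0,i=1, bit6=1)
  nb #.#: next=#  (t=0,i=2, bit5=1)
  nb #..: next=#  (t=0,i=7, bit4=1)
  nb .##: next=.  (t=0,i=3, bit3=0)
  nb .#.: next=#  (t=0,i=9, bit2=1)
  nb ..#: next=.  (t=0,i=8, bit1=0)
  nb ...: next=.  (t=0,i=11, bit0=0)
  bits 11110100 = 244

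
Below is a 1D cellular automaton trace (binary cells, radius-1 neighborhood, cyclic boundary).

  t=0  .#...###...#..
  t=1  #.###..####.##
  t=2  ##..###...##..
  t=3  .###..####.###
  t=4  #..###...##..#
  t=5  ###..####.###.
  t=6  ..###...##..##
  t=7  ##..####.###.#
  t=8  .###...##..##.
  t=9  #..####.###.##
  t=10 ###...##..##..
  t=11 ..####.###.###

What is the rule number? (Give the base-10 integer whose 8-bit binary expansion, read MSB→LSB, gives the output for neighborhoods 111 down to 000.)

115

  [7] ### => .  t=0,i=6
  [6] ##. => #  t=0,i=7
  [5] #.# => #  t=1,i=1
  [4] #.. => #  t=0,i=2
  [3] .## => .  t=0,i=5
  [2] .#. => .  t=0,i=1
  [1] ..# => #  t=0,i=0
  [0] ... => #  t=0,i=3
  bits 01110011 = 115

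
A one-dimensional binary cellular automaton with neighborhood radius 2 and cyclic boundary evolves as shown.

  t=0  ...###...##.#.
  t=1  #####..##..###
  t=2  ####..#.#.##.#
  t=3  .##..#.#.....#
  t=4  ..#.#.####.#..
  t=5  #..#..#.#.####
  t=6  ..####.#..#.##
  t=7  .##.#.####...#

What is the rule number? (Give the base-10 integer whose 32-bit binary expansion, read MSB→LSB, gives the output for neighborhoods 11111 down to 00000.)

  nb #####: next=#  (t=1,i=0, bit31=1)
  nb ####.: next=#  (t=1,i=3, bit30=1)
  nb ###.#: next=.  (t=4,i=9, bit29=0)
  nb ###..: next=.  (t=0,i=5, bit28=0)
  nb ##.##: next=.  (t=2,i=12, bit27=0)
  nb ##.#.: next=#  (t=0,i=11, bit26=1)
  nb ##..#: next=.  (t=1,i=5, bit25=0)
  nb ##...: next=.  (t=0,i=6, bit24=0)
  nb #.###: next=#  (t=2,i=13, bit23=1)
  nb #.##.: next=.  (t=2,i=10, bit22=0)
  nb #.#.#: next=.  (t=2,i=8, bit21=0)
  nb #.#..: next=#  (t=0,i=12, bit20=1)
  nb #..##: next=#  (t=1,i=6, bit19=1)
  nb #..#.: next=#  (t=2,i=5, bit18=1)
  nb #...#: next=#  (t=0,i=7, bit17=1)
  nb #....: next=#  (t=0,i=0, bit16=1)
  nb .####: next=.  (t=1,i=12, bit15=0)
  nb .###.: next=#  (t=0,i=4, bit14=1)
  nb .##.#: next=.  (t=0,i=10, bit13=0)
  nb .##..: next=#  (t=1,i=8, bit12=1)
  nb .#.##: next=.  (t=2,i=9, bit11=0)
  nb .#.#.: next=#  (t=2,i=7, bit10=1)
  nb .#..#: next=#  (t=5,i=4, bit9=1)
  nb .#...: next=#  (t=0,i=13, bit8=1)
  nb ..###: next=#  (t=0,i=3, bit7=1)
  nb ..##.: next=.  (t=0,i=9, bit6=0)
  nb ..#.#: next=.  (t=2,i=6, bit5=0)
  nb ..#..: next=#  (t=5,i=3, bit4=1)
  nb ...##: next=#  (t=0,i=2, bit3=1)
  nb ...#.: next=.  (t=3,i=12, bit2=0)
  nb ....#: next=#  (t=0,i=1, bit1=1)
  nb .....: next=.  (t=3,i=10, bit0=0)
  bits 11000100100111110101011110011010 = 3298776986

3298776986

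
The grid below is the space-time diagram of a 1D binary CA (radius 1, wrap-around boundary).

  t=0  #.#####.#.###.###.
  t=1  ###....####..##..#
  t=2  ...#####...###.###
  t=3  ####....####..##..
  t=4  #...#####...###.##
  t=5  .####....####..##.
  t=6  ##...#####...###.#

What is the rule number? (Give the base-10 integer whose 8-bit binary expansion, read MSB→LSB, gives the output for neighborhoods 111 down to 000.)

  ### -> .   bit 7 = 0  t=0,i=3
  ##. -> .   bit 6 = 0  t=0,i=6
  #.# -> #   bit 5 = 1  t=0,i=1
  #.. -> #   bit 4 = 1  t=1,i=3
  .## -> #   bit 3 = 1  t=0,i=2
  .#. -> #   bit 2 = 1  t=0,i=0
  ..# -> #   bit 1 = 1  t=1,i=6
  ... -> #   bit 0 = 1  t=1,i=4
  bits 00111111 = 63

63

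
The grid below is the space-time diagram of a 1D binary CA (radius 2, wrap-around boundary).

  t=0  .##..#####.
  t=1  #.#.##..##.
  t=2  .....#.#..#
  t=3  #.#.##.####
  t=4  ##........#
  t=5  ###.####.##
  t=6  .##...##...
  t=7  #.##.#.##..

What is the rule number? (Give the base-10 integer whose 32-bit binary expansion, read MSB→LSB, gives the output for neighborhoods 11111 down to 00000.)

1964790717

  [31] ##### => .  t=0,i=7
  [30] ####. => #  t=0,i=8
  [29] ###.# => #  t=3,i=0
  [28] ###.. => #  t=0,i=9
  [27] ##.## => .  t=3,i=6
  [26] ##.#. => #  t=1,i=10
  [25] ##..# => .  t=0,i=3
  [24] ##... => #  t=4,i=2
  [23] #.### => .  t=3,i=7
  [22] #.##. => .  t=1,i=4
  [21] #.#.# => .  t=1,i=0
  [20] #.#.. => #  t=2,i=7
  [19] #..## => #  t=0,i=0
  [18] #..#. => #  t=2,i=9
  [17] #...# => .  t=6,i=4
  [16] #.... => .  t=2,i=1
  [15] .#### => .  t=0,i=6
  [14] .###. => #  t=4,i=0
  [13] .##.# => .  t=1,i=9
  [12] .##.. => #  t=0,i=2
  [11] .#.## => .  t=1,i=3
  [10] .#.#. => .  t=1,i=1
  [9] .#..# => #  t=2,i=8
  [8] .#... => #  t=2,i=0
  [7] ..### => #  t=0,i=5
  [6] ..##. => .  t=0,i=1
  [5] ..#.# => #  t=2,i=5
  [4] ..#.. => #  t=2,i=10
  [3] ...## => #  t=4,i=9
  [2] ...#. => #  t=2,i=4
  [1] ....# => .  t=2,i=3
  [0] ..... => #  t=2,i=2
  bits 01110101000111000101001110111101 = 1964790717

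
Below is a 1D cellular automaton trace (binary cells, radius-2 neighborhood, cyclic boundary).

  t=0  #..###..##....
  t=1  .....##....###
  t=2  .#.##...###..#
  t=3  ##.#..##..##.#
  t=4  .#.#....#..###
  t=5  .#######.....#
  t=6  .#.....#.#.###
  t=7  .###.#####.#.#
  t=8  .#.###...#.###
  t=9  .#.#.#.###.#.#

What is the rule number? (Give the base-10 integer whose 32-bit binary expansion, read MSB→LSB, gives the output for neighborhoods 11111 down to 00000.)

  nb #####: next=.  (t=5,i=3, bit31=0)
  nb ####.: next=.  (t=5,i=6, bit30=0)
  nb ###.#: next=#  (t=3,i=1, bit29=1)
  nb ###..: next=#  (t=0,i=5, bit28=1)
  nb ##.##: next=#  (t=3,i=12, bit27=1)
  nb ##.#.: next=.  (t=3,i=2, bit26=0)
  nb ##..#: next=#  (t=0,i=6, bit25=1)
  nb ##...: next=.  (t=0,i=10, bit24=0)
  nb #.###: next=#  (t=3,i=13, bit23=1)
  nb #.##.: next=#  (t=2,i=3, bit22=1)
  nb #.#.#: next=#  (t=2,i=1, bit21=1)
  nb #.#..: next=#  (t=3,i=3, bit20=1)
  nb #..##: next=.  (t=0,i=2, bit19=0)
  nb #..#.: next=.  (t=2,i=12, bit18=0)
  nb #...#: next=#  (t=2,i=6, bit17=1)
  nb #....: next=#  (t=0,i=11, bit16=1)
  nb .####: next=.  (t=5,i=2, bit15=0)
  nb .###.: next=.  (t=0,i=4, bit14=0)
  nb .##.#: next=#  (t=3,i=11, bit13=1)
  nb .##..: next=.  (t=0,i=9, bit12=0)
  nb .#.##: next=.  (t=2,i=2, bit11=0)
  nb .#.#.: next=#  (t=2,i=0, bit10=1)
  nb .#..#: next=.  (t=0,i=1, bit9=0)
  nb .#...: next=#  (t=4,i=4, bit8=1)
  nb ..###: next=.  (t=0,i=3, bit7=0)
  nb ..##.: next=.  (t=0,i=8, bit6=0)
  nb ..#.#: next=#  (t=2,i=13, bit5=1)
  nb ..#..: next=.  (t=0,i=0, bit4=0)
  nb ...##: next=#  (t=1,i=4, bit3=1)
  nb ...#.: next=#  (t=0,i=13, bit2=1)
  nb ....#: next=#  (t=0,i=12, bit1=1)
  nb .....: next=.  (t=1,i=2, bit0=0)
  bits 00111010111100110010010100101110 = 989013294

989013294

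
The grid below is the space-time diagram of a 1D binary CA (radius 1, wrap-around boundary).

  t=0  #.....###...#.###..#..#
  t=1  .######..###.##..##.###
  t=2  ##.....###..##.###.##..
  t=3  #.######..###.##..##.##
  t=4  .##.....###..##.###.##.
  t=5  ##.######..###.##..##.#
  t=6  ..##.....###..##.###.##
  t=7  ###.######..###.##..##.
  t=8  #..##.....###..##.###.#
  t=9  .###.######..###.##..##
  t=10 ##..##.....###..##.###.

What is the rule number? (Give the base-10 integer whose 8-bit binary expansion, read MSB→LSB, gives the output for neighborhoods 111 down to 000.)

  ###|.  b7=0 t=0,i=7
  ##.|.  b6=0 t=0,i=0
  #.#|#  b5=1 t=0,i=13
  #..|#  b4=1 t=0,i=1
  .##|#  b3=1 t=0,i=6
  .#.|.  b2=0 t=0,i=12
  ..#|#  b1=1 t=0,i=5
  ...|#  b0=1 t=0,i=2
  bits 00111011 = 59

59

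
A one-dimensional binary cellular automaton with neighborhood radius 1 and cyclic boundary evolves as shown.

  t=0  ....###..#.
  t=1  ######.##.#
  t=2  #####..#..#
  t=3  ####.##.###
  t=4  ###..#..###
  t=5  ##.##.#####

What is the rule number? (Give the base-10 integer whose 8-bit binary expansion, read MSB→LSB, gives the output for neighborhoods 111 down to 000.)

155

  nb ###: next=#  (t=0,i=5, bit7=1)
  nb ##.: next=.  (t=0,i=6, bit6=0)
  nb #.#: next=.  (t=1,i=6, bit5=0)
  nb #..: next=#  (t=0,i=7, bit4=1)
  nb .##: next=#  (t=0,i=4, bit3=1)
  nb .#.: next=.  (t=0,i=9, bit2=0)
  nb ..#: next=#  (t=0,i=3, bit1=1)
  nb ...: next=#  (t=0,i=0, bit0=1)
  bits 10011011 = 155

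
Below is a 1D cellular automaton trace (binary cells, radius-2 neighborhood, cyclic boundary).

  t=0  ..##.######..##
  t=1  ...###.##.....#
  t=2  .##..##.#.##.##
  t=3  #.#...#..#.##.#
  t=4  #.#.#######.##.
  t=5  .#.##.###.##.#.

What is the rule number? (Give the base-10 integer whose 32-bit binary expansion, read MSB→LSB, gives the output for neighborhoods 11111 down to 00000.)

2828484157

  nb #####: next=#  (t=0,i=7, bit31=1)
  nb ####.: next=.  (t=0,i=9, bit30=0)
  nb ###.#: next=#  (t=1,i=5, bit29=1)
  nb ###..: next=.  (t=0,i=10, bit28=0)
  nb ##.##: next=#  (t=0,i=4, bit27=1)
  nb ##.#.: next=.  (t=2,i=7, bit26=0)
  nb ##..#: next=.  (t=0,i=0, bit25=0)
  nb ##...: next=.  (t=1,i=9, bit24=0)
  nb #.###: next=#  (t=0,i=5, bit23=1)
  nb #.##.: next=.  (t=1,i=7, bit22=0)
  nb #.#.#: next=.  (t=2,i=8, bit21=0)
  nb #.#..: next=#  (t=3,i=2, bit20=1)
  nb #..##: next=.  (t=0,i=1, bit19=0)
  nb #..#.: next=#  (t=3,i=8, bit18=1)
  nb #...#: next=#  (t=1,i=1, bit17=1)
  nb #....: next=#  (t=1,i=10, bit16=1)
  nb .####: next=.  (t=0,i=6, bit15=0)
  nb .###.: next=.  (t=1,i=4, bit14=0)
  nb .##.#: next=#  (t=0,i=3, bit13=1)
  nb .##..: next=#  (t=0,i=14, bit12=1)
  nb .#.##: next=#  (t=2,i=9, bit11=1)
  nb .#.#.: next=#  (t=4,i=1, bit10=1)
  nb .#..#: next=#  (t=3,i=7, bit9=1)
  nb .#...: next=.  (t=1,i=0, bit8=0)
  nb ..###: next=.  (t=1,i=3, bit7=0)
  nb ..##.: next=.  (t=0,i=2, bit6=0)
  nb ..#.#: next=#  (t=3,i=9, bit5=1)
  nb ..#..: next=#  (t=1,i=14, bit4=1)
  nb ...##: next=#  (t=1,i=2, bit3=1)
  nb ...#.: next=#  (t=1,i=13, bit2=1)
  nb ....#: next=.  (t=1,i=12, bit1=0)
  nb .....: next=#  (t=1,i=11, bit0=1)
  bits 10101000100101110011111000111101 = 2828484157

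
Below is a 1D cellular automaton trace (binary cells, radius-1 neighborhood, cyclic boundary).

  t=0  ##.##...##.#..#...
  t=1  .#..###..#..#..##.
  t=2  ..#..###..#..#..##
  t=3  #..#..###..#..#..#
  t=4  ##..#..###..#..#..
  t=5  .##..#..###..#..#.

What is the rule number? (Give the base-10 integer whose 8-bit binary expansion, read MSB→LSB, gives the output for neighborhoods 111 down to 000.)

  ### -> #   bit 7 = 1  t=1,i=5
  ##. -> #   bit 6 = 1  t=0,i=1
  #.# -> .   bit 5 = 0  t=0,i=2
  #.. -> #   bit 4 = 1  t=0,i=5
  .## -> .   bit 3 = 0  t=0,i=0
  .#. -> .   bit 2 = 0  t=0,i=11
  ..# -> .   bit 1 = 0  t=0,i=7
  ... -> #   bit 0 = 1  t=0,i=6
  bits 11010001 = 209

209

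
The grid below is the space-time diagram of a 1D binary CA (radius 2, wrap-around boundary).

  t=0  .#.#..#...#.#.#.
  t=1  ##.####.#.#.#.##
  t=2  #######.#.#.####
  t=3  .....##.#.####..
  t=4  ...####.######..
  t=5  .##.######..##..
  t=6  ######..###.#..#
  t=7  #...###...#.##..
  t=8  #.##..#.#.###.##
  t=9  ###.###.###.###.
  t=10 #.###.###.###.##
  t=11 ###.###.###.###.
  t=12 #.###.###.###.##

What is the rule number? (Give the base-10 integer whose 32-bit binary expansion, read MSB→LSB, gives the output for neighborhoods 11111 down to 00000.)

  #####|.  b31=0 t=2,i=0
  ####.|#  b30=1 t=1,i=0
  ###.#|#  b29=1 t=1,i=1
  ###..|#  b28=1 t=3,i=13
  ##.##|#  b27=1 t=1,i=2
  ##.#.|.  b26=0 t=1,i=7
  ##..#|#  b25=1 t=5,i=10
  ##...|.  b24=0 t=3,i=14
  #.###|#  b23=1 t=1,i=3
  #.##.|#  b22=1 t=7,i=12
  #.#.#|#  b21=1 t=0,i=12
  #.#..|#  b20=1 t=0,i=3
  #..##|.  b19=0 t=5,i=11
  #..#.|#  b18=1 t=0,i=0
  #...#|#  b17=1 t=0,i=8
  #....|.  b16=0 t=3,i=15
  .####|#  b15=1 t=1,i=4
  .###.|.  b14=0 t=6,i=9
  .##.#|#  b13=1 t=3,i=6
  .##..|.  b12=0 t=5,i=13
  .#.##|#  b11=1 t=1,i=13
  .#.#.|.  b10=0 t=0,i=2
  .#..#|#  b9=1 t=0,i=4
  .#...|.  b8=0 t=0,i=7
  ..###|.  b7=0 t=4,i=3
  ..##.|#  b6=1 t=3,i=5
  ..#.#|#  b5=1 t=0,i=1
  ..#..|#  b4=1 t=0,i=6
  ...##|#  b3=1 t=3,i=4
  ...#.|.  b2=0 t=0,i=9
  ....#|#  b1=1 t=3,i=3
  .....|.  b0=0 t=3,i=0
  bits 01111010111101101010101001111010 = 2062985850

2062985850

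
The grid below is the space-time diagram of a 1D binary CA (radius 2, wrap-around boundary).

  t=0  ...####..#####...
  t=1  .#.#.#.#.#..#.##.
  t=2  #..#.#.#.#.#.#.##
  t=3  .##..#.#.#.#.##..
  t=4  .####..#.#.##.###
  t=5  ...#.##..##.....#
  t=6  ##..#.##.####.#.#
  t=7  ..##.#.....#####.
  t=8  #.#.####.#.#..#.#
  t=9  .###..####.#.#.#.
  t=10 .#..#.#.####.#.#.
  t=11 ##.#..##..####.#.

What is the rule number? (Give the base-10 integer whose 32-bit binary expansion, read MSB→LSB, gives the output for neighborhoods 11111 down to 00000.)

1731664338

  #####|.  b31=0 t=0,i=11
  ####.|#  b30=1 t=0,i=5
  ###.#|#  b29=1 t=4,i=16
  ###..|.  b28=0 t=0,i=6
  ##.##|.  b27=0 t=4,i=0
  ##.#.|#  b26=1 t=6,i=13
  ##..#|#  b25=1 t=0,i=7
  ##...|#  b24=1 t=0,i=14
  #.###|.  b23=0 t=2,i=15
  #.##.|.  b22=0 t=1,i=14
  #.#.#|#  b21=1 t=1,i=3
  #.#..|#  b20=1 t=1,i=9
  #..##|.  b19=0 t=0,i=8
  #..#.|#  b18=1 t=1,i=0
  #...#|#  b17=1 t=3,i=16
  #....|#  b16=1 t=0,i=15
  .####|.  b15=0 t=0,i=4
  .###.|.  b14=0 t=2,i=16
  .##.#|.  b13=0 t=4,i=12
  .##..|#  b12=1 t=1,i=15
  .#.##|#  b11=1 t=1,i=13
  .#.#.|.  b10=0 t=1,i=2
  .#..#|.  b9=0 t=1,i=10
  .#...|#  b8=1 t=5,i=0
  ..###|#  b7=1 t=0,i=3
  ..##.|#  b6=1 t=3,i=1
  ..#.#|.  b5=0 t=1,i=1
  ..#..|#  b4=1 t=5,i=16
  ...##|.  b3=0 t=0,i=2
  ...#.|.  b2=0 t=5,i=2
  ....#|#  b1=1 t=0,i=1
  .....|.  b0=0 t=0,i=0
  bits 01100111001101110001100111010010 = 1731664338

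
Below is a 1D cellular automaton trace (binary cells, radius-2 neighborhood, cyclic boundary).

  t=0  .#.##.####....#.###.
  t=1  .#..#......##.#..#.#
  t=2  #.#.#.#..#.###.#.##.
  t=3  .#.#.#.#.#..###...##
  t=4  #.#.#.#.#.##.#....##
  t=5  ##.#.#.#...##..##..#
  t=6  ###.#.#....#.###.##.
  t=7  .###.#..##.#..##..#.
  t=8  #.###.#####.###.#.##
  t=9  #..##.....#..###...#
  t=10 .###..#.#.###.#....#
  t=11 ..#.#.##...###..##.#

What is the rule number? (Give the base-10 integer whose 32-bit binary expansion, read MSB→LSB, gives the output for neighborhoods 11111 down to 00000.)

  ##### -> .   bit 31 = 0  t=8,i=8
  ####. -> .   bit 30 = 0  t=0,i=8
  ###.# -> #   bit 29 = 1  t=2,i=13
  ###.. -> .   bit 28 = 0  t=0,i=9
  ##.## -> .   bit 27 = 0  t=0,i=5
  ##.#. -> #   bit 26 = 1  t=1,i=13
  ##..# -> #   bit 25 = 1  t=0,i=19
  ##... -> .   bit 24 = 0  t=0,i=10
  #.### -> .   bit 23 = 0  t=0,i=6
  #.##. -> .   bit 22 = 0  t=0,i=3
  #.#.# -> .   bit 21 = 0  t=1,i=19
  #.#.. -> .   bit 20 = 0  t=1,i=1
  #..## -> #   bit 19 = 1  t=3,i=11
  #..#. -> .   bit 18 = 0  t=0,i=0
  #...# -> .   bit 17 = 0  t=3,i=16
  #.... -> #   bit 16 = 1  t=0,i=11
  .#### -> .   bit 15 = 0  t=0,i=7
  .###. -> #   bit 14 = 1  t=0,i=17
  .##.# -> #   bit 13 = 1  t=0,i=4
  .##.. -> .   bit 12 = 0  t=5,i=12
  .#.## -> .   bit 11 = 0  t=0,i=2
  .#.#. -> #   bit 10 = 1  t=1,i=0
  .#..# -> #   bit 9 = 1  t=1,i=2
  .#... -> .   bit 8 = 0  t=1,i=5
  ..### -> .   bit 7 = 0  t=3,i=12
  ..##. -> #   bit 6 = 1  t=1,i=11
  ..#.# -> #   bit 5 = 1  t=0,i=1
  ..#.. -> #   bit 4 = 1  t=1,i=4
  ...## -> .   bit 3 = 0  t=1,i=10
  ...#. -> .   bit 2 = 0  t=0,i=13
  ....# -> #   bit 1 = 1  t=0,i=12
  ..... -> .   bit 0 = 0  t=1,i=7
  bits 00100110000010010110011001110010 = 638150258

638150258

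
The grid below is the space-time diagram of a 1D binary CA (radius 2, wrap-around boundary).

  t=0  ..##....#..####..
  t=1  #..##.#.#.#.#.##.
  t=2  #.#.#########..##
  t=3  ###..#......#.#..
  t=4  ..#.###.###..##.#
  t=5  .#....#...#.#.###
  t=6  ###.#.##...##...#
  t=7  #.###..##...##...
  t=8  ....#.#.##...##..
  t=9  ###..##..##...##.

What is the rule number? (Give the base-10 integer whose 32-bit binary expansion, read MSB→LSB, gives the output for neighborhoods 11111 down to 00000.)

  [31] ##### => .  t=2,i=6
  [30] ####. => .  t=0,i=13
  [29] ###.# => #  t=2,i=0
  [28] ###.. => #  t=0,i=14
  [27] ##.## => .  t=4,i=7
  [26] ##.#. => #  t=1,i=5
  [25] ##..# => .  t=2,i=13
  [24] ##... => #  t=0,i=4
  [23] #.### => .  t=2,i=4
  [22] #.##. => .  t=1,i=14
  [21] #.#.# => #  t=1,i=6
  [20] #.#.. => #  t=1,i=0
  [19] #..## => #  t=0,i=10
  [18] #..#. => #  t=3,i=4
  [17] #...# => .  t=5,i=8
  [16] #.... => .  t=0,i=5
  [15] .#### => #  t=0,i=12
  [14] .###. => .  t=2,i=16
  [13] .##.# => #  t=1,i=4
  [12] .##.. => #  t=0,i=3
  [11] .#.## => .  t=1,i=13
  [10] .#.#. => #  t=1,i=7
  [9] .#..# => .  t=0,i=9
  [8] .#... => #  t=3,i=6
  [7] ..### => .  t=0,i=11
  [6] ..##. => .  t=0,i=2
  [5] ..#.# => .  t=3,i=12
  [4] ..#.. => #  t=0,i=8
  [3] ...## => .  t=0,i=1
  [2] ...#. => .  t=0,i=7
  [1] ....# => #  t=0,i=0
  [0] ..... => #  t=3,i=8
  bits 00110101001111001011010100010011 = 893170963

893170963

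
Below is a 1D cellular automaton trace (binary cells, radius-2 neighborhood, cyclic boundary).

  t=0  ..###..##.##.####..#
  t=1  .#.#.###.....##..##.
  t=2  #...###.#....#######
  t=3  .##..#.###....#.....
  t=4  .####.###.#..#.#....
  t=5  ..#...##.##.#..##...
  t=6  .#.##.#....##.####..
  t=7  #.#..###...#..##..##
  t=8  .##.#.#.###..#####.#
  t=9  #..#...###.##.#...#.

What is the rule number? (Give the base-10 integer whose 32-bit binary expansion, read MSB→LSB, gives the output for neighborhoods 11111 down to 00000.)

127850820

  #####|.  b31=0 t=2,i=15
  ####.|.  b30=0 t=0,i=15
  ###.#|.  b29=0 t=2,i=6
  ###..|.  b28=0 t=0,i=4
  ##.##|.  b27=0 t=0,i=9
  ##.#.|#  b26=1 t=2,i=7
  ##..#|#  b25=1 t=0,i=5
  ##...|#  b24=1 t=1,i=8
  #.###|#  b23=1 t=0,i=13
  #.##.|.  b22=0 t=0,i=10
  #.#.#|.  b21=0 t=1,i=3
  #.#..|#  b20=1 t=2,i=8
  #..##|#  b19=1 t=0,i=1
  #..#.|#  b18=1 t=0,i=18
  #...#|#  b17=1 t=2,i=2
  #....|.  b16=0 t=1,i=9
  .####|#  b15=1 t=0,i=14
  .###.|#  b14=1 t=0,i=3
  .##.#|.  b13=0 t=0,i=8
  .##..|#  b12=1 t=1,i=14
  .#.##|#  b11=1 t=1,i=4
  .#.#.|.  b10=0 t=1,i=2
  .#..#|.  b9=0 t=0,i=0
  .#...|#  b8=1 t=2,i=9
  ..###|.  b7=0 t=0,i=2
  ..##.|#  b6=1 t=0,i=7
  ..#.#|.  b5=0 t=1,i=1
  ..#..|.  b4=0 t=0,i=19
  ...##|.  b3=0 t=1,i=12
  ...#.|#  b2=1 t=3,i=13
  ....#|.  b1=0 t=1,i=11
  .....|.  b0=0 t=1,i=10
  bits 00000111100111101101100101000100 = 127850820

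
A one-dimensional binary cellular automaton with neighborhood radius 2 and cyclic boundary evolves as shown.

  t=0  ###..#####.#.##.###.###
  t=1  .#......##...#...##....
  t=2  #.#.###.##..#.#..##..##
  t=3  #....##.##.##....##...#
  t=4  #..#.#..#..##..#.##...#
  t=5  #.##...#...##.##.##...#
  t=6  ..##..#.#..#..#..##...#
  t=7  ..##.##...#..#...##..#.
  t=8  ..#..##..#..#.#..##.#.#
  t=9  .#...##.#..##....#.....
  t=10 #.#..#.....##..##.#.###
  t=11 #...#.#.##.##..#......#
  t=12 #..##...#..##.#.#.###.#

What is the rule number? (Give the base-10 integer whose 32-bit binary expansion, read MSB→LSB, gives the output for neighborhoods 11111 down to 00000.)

1615090023

  nb #####: next=.  (t=0,i=0, bit31=0)
  nb ####.: next=#  (t=0,i=1, bit30=1)
  nb ###.#: next=#  (t=0,i=9, bit29=1)
  nb ###..: next=.  (t=0,i=2, bit28=0)
  nb ##.##: next=.  (t=0,i=15, bit27=0)
  nb ##.#.: next=.  (t=0,i=10, bit26=0)
  nb ##..#: next=.  (t=0,i=3, bit25=0)
  nb ##...: next=.  (t=1,i=10, bit24=0)
  nb #.###: next=.  (t=0,i=16, bit23=0)
  nb #.##.: next=#  (t=0,i=13, bit22=1)
  nb #.#.#: next=.  (t=0,i=11, bit21=0)
  nb #.#..: next=.  (t=2,i=14, bit20=0)
  nb #..##: next=.  (t=0,i=4, bit19=0)
  nb #..#.: next=#  (t=2,i=11, bit18=1)
  nb #...#: next=.  (t=1,i=11, bit17=0)
  nb #....: next=.  (t=1,i=3, bit16=0)
  nb .####: next=.  (t=0,i=6, bit15=0)
  nb .###.: next=#  (t=0,i=17, bit14=1)
  nb .##.#: next=.  (t=0,i=14, bit13=0)
  nb .##..: next=#  (t=1,i=9, bit12=1)
  nb .#.##: next=.  (t=0,i=12, bit11=0)
  nb .#.#.: next=.  (t=2,i=13, bit10=0)
  nb .#..#: next=.  (t=2,i=15, bit9=0)
  nb .#...: next=#  (t=1,i=2, bit8=1)
  nb ..###: next=.  (t=0,i=5, bit7=0)
  nb ..##.: next=#  (t=1,i=8, bit6=1)
  nb ..#.#: next=#  (t=2,i=12, bit5=1)
  nb ..#..: next=.  (t=1,i=1, bit4=0)
  nb ...##: next=.  (t=1,i=7, bit3=0)
  nb ...#.: next=#  (t=1,i=0, bit2=1)
  nb ....#: next=#  (t=1,i=6, bit1=1)
  nb .....: next=#  (t=1,i=4, bit0=1)
  bits 01100000010001000101000101100111 = 1615090023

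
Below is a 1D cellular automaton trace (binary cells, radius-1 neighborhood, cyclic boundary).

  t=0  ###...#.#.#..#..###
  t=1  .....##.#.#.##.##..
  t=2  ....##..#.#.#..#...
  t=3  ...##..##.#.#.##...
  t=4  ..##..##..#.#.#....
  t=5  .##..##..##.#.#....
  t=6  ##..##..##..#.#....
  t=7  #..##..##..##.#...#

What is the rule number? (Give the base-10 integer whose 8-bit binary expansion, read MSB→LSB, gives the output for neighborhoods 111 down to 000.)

14

  ###|.  b7=0 t=0,i=0
  ##.|.  b6=0 t=0,i=2
  #.#|.  b5=0 t=0,i=7
  #..|.  b4=0 t=0,i=3
  .##|#  b3=1 t=0,i=16
  .#.|#  b2=1 t=0,i=6
  ..#|#  b1=1 t=0,i=5
  ...|.  b0=0 t=0,i=4
  bits 00001110 = 14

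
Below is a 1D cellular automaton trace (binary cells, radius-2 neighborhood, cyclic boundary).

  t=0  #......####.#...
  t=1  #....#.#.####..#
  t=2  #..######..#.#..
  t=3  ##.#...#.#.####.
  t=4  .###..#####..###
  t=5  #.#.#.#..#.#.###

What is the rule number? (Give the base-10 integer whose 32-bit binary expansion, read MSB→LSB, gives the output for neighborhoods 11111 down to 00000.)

  nb #####: next=.  (t=2,i=5, bit31=0)
  nb ####.: next=#  (t=0,i=9, bit30=1)
  nb ###.#: next=#  (t=0,i=10, bit29=1)
  nb ###..: next=.  (t=1,i=12, bit28=0)
  nb ##.##: next=#  (t=3,i=15, bit27=1)
  nb ##.#.: next=#  (t=0,i=11, bit26=1)
  nb ##..#: next=#  (t=1,i=13, bit25=1)
  nb ##...: next=.  (t=1,i=1, bit24=0)
  nb #.###: next=.  (t=1,i=9, bit23=0)
  nb #.##.: next=.  (t=3,i=0, bit22=0)
  nb #.#.#: next=#  (t=1,i=7, bit21=1)
  nb #.#..: next=#  (t=0,i=12, bit20=1)
  nb #..##: next=.  (t=1,i=14, bit19=0)
  nb #..#.: next=.  (t=2,i=10, bit18=0)
  nb #...#: next=.  (t=0,i=14, bit17=0)
  nb #....: next=.  (t=0,i=2, bit16=0)
  nb .####: next=.  (t=0,i=8, bit15=0)
  nb .###.: next=#  (t=4,i=2, bit14=1)
  nb .##.#: next=#  (t=3,i=1, bit13=1)
  nb .##..: next=#  (t=1,i=0, bit12=1)
  nb .#.##: next=#  (t=1,i=8, bit11=1)
  nb .#.#.: next=#  (t=1,i=6, bit10=1)
  nb .#..#: next=#  (t=2,i=1, bit9=1)
  nb .#...: next=.  (t=0,i=1, bit8=0)
  nb ..###: next=#  (t=0,i=7, bit7=1)
  nb ..##.: next=.  (t=1,i=15, bit6=0)
  nb ..#.#: next=#  (t=1,i=5, bit5=1)
  nb ..#..: next=#  (t=0,i=0, bit4=1)
  nb ...##: next=.  (t=0,i=6, bit3=0)
  nb ...#.: next=#  (t=0,i=15, bit2=1)
  nb ....#: next=#  (t=0,i=5, bit1=1)
  nb .....: next=.  (t=0,i=3, bit0=0)
  bits 01101110001100000111111010110110 = 1848671926

1848671926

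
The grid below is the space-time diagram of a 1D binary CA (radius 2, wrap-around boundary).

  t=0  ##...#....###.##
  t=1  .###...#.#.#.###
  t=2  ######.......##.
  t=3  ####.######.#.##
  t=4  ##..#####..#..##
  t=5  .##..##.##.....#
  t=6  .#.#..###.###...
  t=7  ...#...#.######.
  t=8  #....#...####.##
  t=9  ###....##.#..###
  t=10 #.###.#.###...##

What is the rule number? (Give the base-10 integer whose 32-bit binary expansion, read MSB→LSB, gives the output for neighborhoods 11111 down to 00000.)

  [31] ##### => #  t=2,i=2
  [30] ####. => .  t=0,i=0
  [29] ###.# => .  t=0,i=12
  [28] ###.. => #  t=0,i=1
  [27] ##.## => #  t=0,i=13
  [26] ##.#. => #  t=3,i=11
  [25] ##..# => #  t=4,i=2
  [24] ##... => #  t=0,i=2
  [23] #.### => #  t=0,i=14
  [22] #.##. => #  t=5,i=1
  [21] #.#.# => .  t=1,i=9
  [20] #.#.. => #  t=6,i=3
  [19] #..## => .  t=4,i=3
  [18] #..#. => .  t=4,i=10
  [17] #...# => #  t=0,i=3
  [16] #.... => #  t=0,i=7
  [15] .#### => #  t=0,i=15
  [14] .###. => #  t=0,i=11
  [13] .##.# => #  t=2,i=14
  [12] .##.. => .  t=5,i=2
  [11] .#.## => .  t=1,i=12
  [10] .#.#. => .  t=1,i=8
  [9] .#..# => .  t=4,i=12
  [8] .#... => .  t=0,i=6
  [7] ..### => .  t=0,i=10
  [6] ..##. => .  t=2,i=13
  [5] ..#.# => .  t=1,i=7
  [4] ..#.. => .  t=0,i=5
  [3] ...## => #  t=0,i=9
  [2] ...#. => .  t=0,i=4
  [1] ....# => .  t=0,i=8
  [0] ..... => #  t=2,i=8
  bits 10011111110100111110000000001001 = 2681462793

2681462793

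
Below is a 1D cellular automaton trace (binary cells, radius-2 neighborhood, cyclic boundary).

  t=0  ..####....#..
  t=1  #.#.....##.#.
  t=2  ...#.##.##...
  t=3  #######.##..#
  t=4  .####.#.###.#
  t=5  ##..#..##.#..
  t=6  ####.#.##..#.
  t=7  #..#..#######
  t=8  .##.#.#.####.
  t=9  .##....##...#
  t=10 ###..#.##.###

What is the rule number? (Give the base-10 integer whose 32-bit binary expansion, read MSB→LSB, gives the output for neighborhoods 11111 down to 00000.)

  nb #####: next=#  (t=3,i=1, bit31=1)
  nb ####.: next=.  (t=0,i=4, bit30=0)
  nb ###.#: next=#  (t=3,i=6, bit29=1)
  nb ###..: next=.  (t=0,i=5, bit28=0)
  nb ##.##: next=.  (t=2,i=7, bit27=0)
  nb ##.#.: next=.  (t=1,i=10, bit26=0)
  nb ##..#: next=#  (t=3,i=10, bit25=1)
  nb ##...: next=.  (t=0,i=6, bit24=0)
  nb #.###: next=#  (t=4,i=1, bit23=1)
  nb #.##.: next=#  (t=2,i=5, bit22=1)
  nb #.#.#: next=.  (t=1,i=0, bit21=0)
  nb #.#..: next=.  (t=1,i=2, bit20=0)
  nb #..##: next=.  (t=3,i=11, bit19=0)
  nb #..#.: next=#  (t=5,i=3, bit18=1)
  nb #...#: next=#  (t=9,i=10, bit17=1)
  nb #....: next=.  (t=0,i=7, bit16=0)
  nb .####: next=.  (t=0,i=3, bit15=0)
  nb .###.: next=.  (t=4,i=9, bit14=0)
  nb .##.#: next=#  (t=1,i=9, bit13=1)
  nb .##..: next=#  (t=2,i=9, bit12=1)
  nb .#.##: next=#  (t=2,i=4, bit11=1)
  nb .#.#.: next=.  (t=1,i=1, bit10=0)
  nb .#..#: next=#  (t=5,i=5, bit9=1)
  nb .#...: next=#  (t=0,i=11, bit8=1)
  nb ..###: next=#  (t=0,i=2, bit7=1)
  nb ..##.: next=#  (t=1,i=8, bit6=1)
  nb ..#.#: next=#  (t=2,i=3, bit5=1)
  nb ..#..: next=.  (t=0,i=10, bit4=0)
  nb ...##: next=.  (t=0,i=1, bit3=0)
  nb ...#.: next=#  (t=0,i=9, bit2=1)
  nb ....#: next=#  (t=0,i=0, bit1=1)
  nb .....: next=#  (t=1,i=5, bit0=1)
  bits 10100010110001100011101111100111 = 2730900455

2730900455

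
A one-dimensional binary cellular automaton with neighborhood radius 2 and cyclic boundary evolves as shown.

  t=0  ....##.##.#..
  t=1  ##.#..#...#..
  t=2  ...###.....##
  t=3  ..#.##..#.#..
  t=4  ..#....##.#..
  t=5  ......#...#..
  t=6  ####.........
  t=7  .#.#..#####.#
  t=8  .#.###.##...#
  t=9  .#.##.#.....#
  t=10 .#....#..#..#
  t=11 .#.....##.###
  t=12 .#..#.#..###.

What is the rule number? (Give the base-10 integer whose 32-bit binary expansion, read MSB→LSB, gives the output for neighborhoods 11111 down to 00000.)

  [31] ##### => #  t=7,i=8
  [30] ####. => .  t=6,i=2
  [29] ###.# => .  t=7,i=10
  [28] ###.. => #  t=2,i=5
  [27] ##.## => #  t=0,i=6
  [26] ##.#. => .  t=0,i=9
  [25] ##..# => .  t=3,i=6
  [24] ##... => .  t=2,i=0
  [23] #.### => #  t=8,i=3
  [22] #.##. => .  t=0,i=7
  [21] #.#.# => #  t=7,i=1
  [20] #.#.. => #  t=0,i=10
  [19] #..## => #  t=1,i=12
  [18] #..#. => #  t=1,i=5
  [17] #...# => .  t=1,i=8
  [16] #.... => .  t=0,i=12
  [15] .#### => #  t=6,i=1
  [14] .###. => #  t=2,i=4
  [13] .##.# => .  t=0,i=5
  [12] .##.. => .  t=2,i=12
  [11] .#.## => .  t=3,i=3
  [10] .#.#. => .  t=3,i=9
  [9] .#..# => #  t=1,i=4
  [8] .#... => .  t=0,i=11
  [7] ..### => .  t=2,i=3
  [6] ..##. => .  t=0,i=4
  [5] ..#.# => #  t=3,i=2
  [4] ..#.. => .  t=1,i=6
  [3] ...## => #  t=0,i=3
  [2] ...#. => .  t=1,i=9
  [1] ....# => .  t=0,i=2
  [0] ..... => #  t=0,i=0
  bits 10011000101111001100001000101001 = 2562507305

2562507305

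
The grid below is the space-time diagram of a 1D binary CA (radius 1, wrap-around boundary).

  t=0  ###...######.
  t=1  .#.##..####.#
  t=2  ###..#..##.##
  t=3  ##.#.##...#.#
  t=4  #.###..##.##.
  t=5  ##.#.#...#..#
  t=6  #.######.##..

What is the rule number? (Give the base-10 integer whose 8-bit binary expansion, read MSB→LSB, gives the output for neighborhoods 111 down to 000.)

181

  [7] ### => #  t=0,i=1
  [6] ##. => .  t=0,i=2
  [5] #.# => #  t=0,i=12
  [4] #.. => #  t=0,i=3
  [3] .## => .  t=0,i=0
  [2] .#. => #  t=1,i=1
  [1] ..# => .  t=0,i=5
  [0] ... => #  t=0,i=4
  bits 10110101 = 181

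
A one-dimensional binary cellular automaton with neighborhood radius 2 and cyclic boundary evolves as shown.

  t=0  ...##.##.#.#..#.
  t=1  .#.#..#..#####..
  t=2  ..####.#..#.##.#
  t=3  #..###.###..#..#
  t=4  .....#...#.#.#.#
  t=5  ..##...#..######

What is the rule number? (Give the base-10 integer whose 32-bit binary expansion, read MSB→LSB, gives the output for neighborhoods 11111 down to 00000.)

  ##### -> .   bit 31 = 0  t=1,i=11
  ####. -> #   bit 30 = 1  t=1,i=12
  ###.# -> #   bit 29 = 1  t=2,i=5
  ###.. -> #   bit 28 = 1  t=1,i=13
  ##.## -> .   bit 27 = 0  t=0,i=5
  ##.#. -> .   bit 26 = 0  t=0,i=8
  ##..# -> .   bit 25 = 0  t=3,i=1
  ##... -> .   bit 24 = 0  t=1,i=14
  #.### -> .   bit 23 = 0  t=3,i=7
  #.##. -> #   bit 22 = 1  t=0,i=6
  #.#.# -> #   bit 21 = 1  t=0,i=9
  #.#.. -> #   bit 20 = 1  t=0,i=11
  #..## -> .   bit 19 = 0  t=1,i=8
  #..#. -> #   bit 18 = 1  t=0,i=13
  #...# -> #   bit 17 = 1  t=1,i=15
  #.... -> .   bit 16 = 0  t=0,i=0
  .#### -> #   bit 15 = 1  t=1,i=10
  .###. -> .   bit 14 = 0  t=3,i=4
  .##.# -> .   bit 13 = 0  t=0,i=4
  .##.. -> .   bit 12 = 0  t=3,i=0
  .#.## -> .   bit 11 = 0  t=2,i=11
  .#.#. -> #   bit 10 = 1  t=0,i=10
  .#..# -> #   bit 9 = 1  t=0,i=12
  .#... -> .   bit 8 = 0  t=0,i=15
  ..### -> .   bit 7 = 0  t=1,i=9
  ..##. -> #   bit 6 = 1  t=0,i=3
  ..#.# -> .   bit 5 = 0  t=1,i=1
  ..#.. -> .   bit 4 = 0  t=0,i=14
  ...## -> .   bit 3 = 0  t=0,i=2
  ...#. -> .   bit 2 = 0  t=1,i=0
  ....# -> #   bit 1 = 1  t=0,i=1
  ..... -> #   bit 0 = 1  t=4,i=2
  bits 01110000011101101000011001000011 = 1886815811

1886815811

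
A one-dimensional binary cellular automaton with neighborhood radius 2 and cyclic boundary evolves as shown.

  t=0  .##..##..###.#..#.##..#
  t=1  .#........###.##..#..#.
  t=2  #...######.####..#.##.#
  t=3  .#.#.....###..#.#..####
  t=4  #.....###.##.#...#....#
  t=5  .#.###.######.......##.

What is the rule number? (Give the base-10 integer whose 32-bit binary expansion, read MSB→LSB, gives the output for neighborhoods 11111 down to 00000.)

1036280331

  nb #####: next=.  (t=2,i=6, bit31=0)
  nb ####.: next=.  (t=2,i=8, bit30=0)
  nb ###.#: next=#  (t=0,i=11, bit29=1)
  nb ###..: next=#  (t=2,i=14, bit28=1)
  nb ##.##: next=#  (t=1,i=13, bit27=1)
  nb ##.#.: next=#  (t=0,i=12, bit26=1)
  nb ##..#: next=.  (t=0,i=3, bit25=0)
  nb ##...: next=#  (t=2,i=1, bit24=1)
  nb #.###: next=#  (t=2,i=11, bit23=1)
  nb #.##.: next=#  (t=0,i=1, bit22=1)
  nb #.#.#: next=.  (t=3,i=1, bit21=0)
  nb #.#..: next=.  (t=0,i=13, bit20=0)
  nb #..##: next=.  (t=0,i=4, bit19=0)
  nb #..#.: next=#  (t=0,i=15, bit18=1)
  nb #...#: next=.  (t=2,i=2, bit17=0)
  nb #....: next=.  (t=1,i=3, bit16=0)
  nb .####: next=.  (t=2,i=5, bit15=0)
  nb .###.: next=#  (t=0,i=10, bit14=1)
  nb .##.#: next=#  (t=2,i=20, bit13=1)
  nb .##..: next=.  (t=0,i=2, bit12=0)
  nb .#.##: next=.  (t=0,i=0, bit11=0)
  nb .#.#.: next=.  (t=3,i=2, bit10=0)
  nb .#..#: next=#  (t=0,i=14, bit9=1)
  nb .#...: next=.  (t=1,i=2, bit8=0)
  nb ..###: next=.  (t=0,i=9, bit7=0)
  nb ..##.: next=.  (t=0,i=5, bit6=0)
  nb ..#.#: next=.  (t=0,i=16, bit5=0)
  nb ..#..: next=.  (t=1,i=1, bit4=0)
  nb ...##: next=#  (t=1,i=9, bit3=1)
  nb ...#.: next=.  (t=4,i=16, bit2=0)
  nb ....#: next=#  (t=1,i=8, bit1=1)
  nb .....: next=#  (t=1,i=4, bit0=1)
  bits 00111101110001000110001000001011 = 1036280331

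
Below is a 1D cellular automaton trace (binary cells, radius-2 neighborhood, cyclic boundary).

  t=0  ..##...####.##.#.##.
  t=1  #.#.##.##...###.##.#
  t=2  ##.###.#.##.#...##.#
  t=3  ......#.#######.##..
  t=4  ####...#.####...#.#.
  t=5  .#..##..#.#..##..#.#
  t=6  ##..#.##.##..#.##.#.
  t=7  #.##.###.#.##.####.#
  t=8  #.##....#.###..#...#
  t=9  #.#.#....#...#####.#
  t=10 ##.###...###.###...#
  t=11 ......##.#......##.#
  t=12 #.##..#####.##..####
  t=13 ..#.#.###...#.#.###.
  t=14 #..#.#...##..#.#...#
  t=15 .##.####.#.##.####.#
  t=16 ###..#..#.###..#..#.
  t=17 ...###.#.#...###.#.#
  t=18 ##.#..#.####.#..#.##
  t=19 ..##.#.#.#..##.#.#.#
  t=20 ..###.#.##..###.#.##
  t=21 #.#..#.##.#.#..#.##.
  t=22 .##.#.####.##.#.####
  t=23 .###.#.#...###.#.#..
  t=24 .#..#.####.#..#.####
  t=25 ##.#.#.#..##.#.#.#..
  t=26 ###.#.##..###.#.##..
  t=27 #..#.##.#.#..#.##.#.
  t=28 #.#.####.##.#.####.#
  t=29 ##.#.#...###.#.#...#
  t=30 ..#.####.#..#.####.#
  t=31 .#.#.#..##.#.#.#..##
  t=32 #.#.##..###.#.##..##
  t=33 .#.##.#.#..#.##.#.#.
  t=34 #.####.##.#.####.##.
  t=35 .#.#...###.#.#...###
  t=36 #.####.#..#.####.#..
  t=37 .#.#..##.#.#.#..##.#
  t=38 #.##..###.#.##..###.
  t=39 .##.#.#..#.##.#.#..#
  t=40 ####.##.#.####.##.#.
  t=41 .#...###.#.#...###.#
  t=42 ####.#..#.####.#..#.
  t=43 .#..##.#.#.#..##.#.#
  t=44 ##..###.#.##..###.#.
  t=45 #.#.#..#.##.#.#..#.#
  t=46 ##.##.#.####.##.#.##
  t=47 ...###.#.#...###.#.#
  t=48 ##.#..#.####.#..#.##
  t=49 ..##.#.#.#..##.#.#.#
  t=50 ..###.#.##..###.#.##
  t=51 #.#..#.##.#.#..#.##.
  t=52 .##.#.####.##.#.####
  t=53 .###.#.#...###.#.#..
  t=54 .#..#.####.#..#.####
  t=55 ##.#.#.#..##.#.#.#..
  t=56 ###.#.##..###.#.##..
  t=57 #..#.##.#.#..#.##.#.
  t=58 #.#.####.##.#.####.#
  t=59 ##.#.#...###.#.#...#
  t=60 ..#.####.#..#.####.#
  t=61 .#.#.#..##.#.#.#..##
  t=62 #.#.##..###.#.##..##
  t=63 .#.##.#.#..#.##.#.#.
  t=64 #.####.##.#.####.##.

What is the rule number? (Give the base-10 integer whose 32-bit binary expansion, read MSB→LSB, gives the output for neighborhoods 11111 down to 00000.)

2270604753

  #####|#  b31=1 t=3,i=10
  ####.|.  b30=0 t=0,i=9
  ###.#|.  b29=0 t=0,i=10
  ###..|.  b28=0 t=4,i=3
  ##.##|.  b27=0 t=0,i=11
  ##.#.|#  b26=1 t=0,i=14
  ##..#|#  b25=1 t=5,i=6
  ##...|#  b24=1 t=0,i=4
  #.###|.  b23=0 t=2,i=3
  #.##.|#  b22=1 t=0,i=12
  #.#.#|.  b21=0 t=0,i=15
  #.#..|#  b20=1 t=2,i=12
  #..##|.  b19=0 t=5,i=3
  #..#.|#  b18=1 t=5,i=7
  #...#|#  b17=1 t=0,i=0
  #....|.  b16=0 t=3,i=19
  .####|#  b15=1 t=0,i=8
  .###.|.  b14=0 t=1,i=13
  .##.#|#  b13=1 t=0,i=13
  .##..|.  b12=0 t=0,i=3
  .#.##|#  b11=1 t=0,i=16
  .#.#.|#  b10=1 t=4,i=17
  .#..#|.  b9=0 t=5,i=2
  .#...|#  b8=1 t=2,i=13
  ..###|#  b7=1 t=0,i=7
  ..##.|#  b6=1 t=0,i=2
  ..#.#|.  b5=0 t=3,i=6
  ..#..|#  b4=1 t=8,i=15
  ...##|.  b3=0 t=0,i=1
  ...#.|.  b2=0 t=3,i=5
  ....#|.  b1=0 t=3,i=4
  .....|#  b0=1 t=3,i=0
  bits 10000111010101101010110111010001 = 2270604753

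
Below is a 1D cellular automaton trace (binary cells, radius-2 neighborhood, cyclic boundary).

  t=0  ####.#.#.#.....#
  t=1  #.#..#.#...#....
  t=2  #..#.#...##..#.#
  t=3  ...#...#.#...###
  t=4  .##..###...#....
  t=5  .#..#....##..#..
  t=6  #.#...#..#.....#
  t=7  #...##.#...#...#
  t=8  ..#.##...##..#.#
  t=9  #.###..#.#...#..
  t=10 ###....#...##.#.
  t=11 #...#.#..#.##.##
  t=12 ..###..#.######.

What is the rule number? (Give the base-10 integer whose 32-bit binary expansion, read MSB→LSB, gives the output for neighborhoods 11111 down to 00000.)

1223404132

  ##### -> .   bit 31 = 0  t=0,i=1
  ####. -> #   bit 30 = 1  t=0,i=2
  ###.# -> .   bit 29 = 0  t=0,i=3
  ###.. -> .   bit 28 = 0  t=3,i=15
  ##.## -> #   bit 27 = 1  t=11,i=13
  ##.#. -> .   bit 26 = 0  t=0,i=4
  ##..# -> .   bit 25 = 0  t=2,i=1
  ##... -> .   bit 24 = 0  t=3,i=0
  #.### -> #   bit 23 = 1  t=9,i=2
  #.##. -> #   bit 22 = 1  t=2,i=15
  #.#.# -> #   bit 21 = 1  t=0,i=5
  #.#.. -> .   bit 20 = 0  t=0,i=9
  #..## -> #   bit 19 = 1  t=4,i=4
  #..#. -> .   bit 18 = 0  t=1,i=4
  #...# -> #   bit 17 = 1  t=1,i=9
  #.... -> #   bit 16 = 1  t=0,i=11
  .#### -> #   bit 15 = 1  t=0,i=0
  .###. -> .   bit 14 = 0  t=3,i=14
  .##.# -> #   bit 13 = 1  t=6,i=0
  .##.. -> .   bit 12 = 0  t=2,i=0
  .#.## -> #   bit 11 = 1  t=2,i=14
  .#.#. -> .   bit 10 = 0  t=0,i=6
  .#..# -> #   bit 9 = 1  t=1,i=3
  .#... -> .   bit 8 = 0  t=0,i=10
  ..### -> .   bit 7 = 0  t=0,i=15
  ..##. -> #   bit 6 = 1  t=2,i=9
  ..#.# -> #   bit 5 = 1  t=1,i=0
  ..#.. -> .   bit 4 = 0  t=1,i=11
  ...## -> .   bit 3 = 0  t=0,i=14
  ...#. -> #   bit 2 = 1  t=1,i=10
  ....# -> .   bit 1 = 0  t=0,i=13
  ..... -> .   bit 0 = 0  t=0,i=12
  bits 01001000111010111010101001100100 = 1223404132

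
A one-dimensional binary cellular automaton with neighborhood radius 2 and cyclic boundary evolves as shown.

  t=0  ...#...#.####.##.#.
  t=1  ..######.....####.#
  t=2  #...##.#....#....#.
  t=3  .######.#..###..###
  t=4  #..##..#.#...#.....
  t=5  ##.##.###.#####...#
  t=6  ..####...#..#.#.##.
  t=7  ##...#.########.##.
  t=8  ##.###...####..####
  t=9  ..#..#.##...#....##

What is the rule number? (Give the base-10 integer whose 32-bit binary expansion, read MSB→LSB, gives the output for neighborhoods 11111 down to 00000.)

2623944572

  [31] ##### => #  t=1,i=4
  [30] ####. => .  t=0,i=11
  [29] ###.# => .  t=0,i=12
  [28] ###.. => #  t=1,i=7
  [27] ##.## => #  t=0,i=13
  [26] ##.#. => #  t=0,i=16
  [25] ##..# => .  t=3,i=14
  [24] ##... => .  t=1,i=8
  [23] #.### => .  t=0,i=9
  [22] #.##. => #  t=0,i=14
  [21] #.#.# => #  t=6,i=14
  [20] #.#.. => .  t=0,i=17
  [19] #..## => .  t=1,i=1
  [18] #..#. => #  t=4,i=6
  [17] #...# => #  t=0,i=5
  [16] #.... => .  t=0,i=0
  [15] .#### => .  t=0,i=10
  [14] .###. => .  t=3,i=12
  [13] .##.# => #  t=0,i=15
  [12] .##.. => #  t=4,i=4
  [11] .#.## => .  t=0,i=8
  [10] .#.#. => #  t=2,i=18
  [9] .#..# => #  t=1,i=0
  [8] .#... => #  t=0,i=4
  [7] ..### => .  t=1,i=2
  [6] ..##. => #  t=2,i=4
  [5] ..#.# => #  t=0,i=7
  [4] ..#.. => #  t=0,i=3
  [3] ...## => #  t=1,i=12
  [2] ...#. => #  t=0,i=2
  [1] ....# => .  t=0,i=1
  [0] ..... => .  t=1,i=10
  bits 10011100011001100011011101111100 = 2623944572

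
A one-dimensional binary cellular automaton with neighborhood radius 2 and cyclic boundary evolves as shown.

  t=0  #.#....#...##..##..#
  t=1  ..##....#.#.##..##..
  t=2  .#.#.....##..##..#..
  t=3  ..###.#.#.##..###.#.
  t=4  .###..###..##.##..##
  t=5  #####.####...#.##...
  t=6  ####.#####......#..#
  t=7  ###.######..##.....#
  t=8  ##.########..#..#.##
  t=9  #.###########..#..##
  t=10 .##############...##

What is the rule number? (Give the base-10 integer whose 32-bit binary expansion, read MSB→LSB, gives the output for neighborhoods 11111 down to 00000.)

  #####|#  b31=1 t=5,i=2
  ####.|#  b30=1 t=5,i=3
  ###.#|.  b29=0 t=3,i=4
  ###..|#  b28=1 t=4,i=3
  ##.##|#  b27=1 t=4,i=0
  ##.#.|.  b26=0 t=0,i=1
  ##..#|#  b25=1 t=0,i=13
  ##...|.  b24=0 t=1,i=4
  #.###|#  b23=1 t=4,i=1
  #.##.|.  b22=0 t=1,i=12
  #.#.#|#  b21=1 t=1,i=10
  #.#..|#  b20=1 t=0,i=2
  #..##|.  b19=0 t=0,i=14
  #..#.|#  b18=1 t=2,i=16
  #...#|.  b17=0 t=0,i=9
  #....|.  b16=0 t=0,i=4
  .####|#  b15=1 t=5,i=1
  .###.|#  b14=1 t=3,i=3
  .##.#|.  b13=0 t=0,i=0
  .##..|#  b12=1 t=0,i=12
  .#.##|.  b11=0 t=1,i=11
  .#.#.|#  b10=1 t=1,i=9
  .#..#|.  b9=0 t=6,i=17
  .#...|#  b8=1 t=0,i=3
  ..###|#  b7=1 t=3,i=2
  ..##.|.  b6=0 t=0,i=11
  ..#.#|.  b5=0 t=1,i=8
  ..#..|.  b4=0 t=0,i=7
  ...##|#  b3=1 t=0,i=10
  ...#.|.  b2=0 t=0,i=6
  ....#|.  b1=0 t=0,i=5
  .....|#  b0=1 t=2,i=6
  bits 11011010101101001101010110001001 = 3669284233

3669284233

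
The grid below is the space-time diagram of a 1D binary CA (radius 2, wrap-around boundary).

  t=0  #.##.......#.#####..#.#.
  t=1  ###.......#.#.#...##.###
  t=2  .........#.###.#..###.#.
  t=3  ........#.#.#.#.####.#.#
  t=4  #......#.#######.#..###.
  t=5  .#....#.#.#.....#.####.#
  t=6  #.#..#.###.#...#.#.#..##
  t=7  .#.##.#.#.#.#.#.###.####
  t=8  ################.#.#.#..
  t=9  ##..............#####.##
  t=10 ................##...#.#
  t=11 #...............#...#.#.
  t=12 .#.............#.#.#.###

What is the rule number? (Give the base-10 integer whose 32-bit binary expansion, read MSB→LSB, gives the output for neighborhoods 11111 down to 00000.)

242020292

  ##### -> .   bit 31 = 0  t=0,i=15
  ####. -> .   bit 30 = 0  t=0,i=16
  ###.# -> .   bit 29 = 0  t=2,i=13
  ###.. -> .   bit 28 = 0  t=0,i=17
  ##.## -> #   bit 27 = 1  t=1,i=20
  ##.#. -> #   bit 26 = 1  t=2,i=14
  ##..# -> #   bit 25 = 1  t=0,i=18
  ##... -> .   bit 24 = 0  t=0,i=4
  #.### -> .   bit 23 = 0  t=0,i=13
  #.##. -> #   bit 22 = 1  t=0,i=2
  #.#.# -> #   bit 21 = 1  t=0,i=0
  #.#.. -> .   bit 20 = 0  t=1,i=14
  #..## -> #   bit 19 = 1  t=2,i=17
  #..#. -> #   bit 18 = 1  t=0,i=19
  #...# -> .   bit 17 = 0  t=1,i=16
  #.... -> .   bit 16 = 0  t=0,i=5
  .#### -> #   bit 15 = 1  t=0,i=14
  .###. -> #   bit 14 = 1  t=2,i=12
  .##.# -> #   bit 13 = 1  t=1,i=19
  .##.. -> .   bit 12 = 0  t=0,i=3
  .#.## -> #   bit 11 = 1  t=0,i=1
  .#.#. -> #   bit 10 = 1  t=0,i=21
  .#..# -> #   bit 9 = 1  t=2,i=16
  .#... -> #   bit 8 = 1  t=1,i=15
  ..### -> #   bit 7 = 1  t=2,i=18
  ..##. -> #   bit 6 = 1  t=1,i=18
  ..#.# -> .   bit 5 = 0  t=0,i=11
  ..#.. -> .   bit 4 = 0  t=11,i=16
  ...## -> .   bit 3 = 0  t=1,i=17
  ...#. -> #   bit 2 = 1  t=0,i=10
  ....# -> .   bit 1 = 0  t=0,i=9
  ..... -> .   bit 0 = 0  t=0,i=6
  bits 00001110011011001110111111000100 = 242020292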